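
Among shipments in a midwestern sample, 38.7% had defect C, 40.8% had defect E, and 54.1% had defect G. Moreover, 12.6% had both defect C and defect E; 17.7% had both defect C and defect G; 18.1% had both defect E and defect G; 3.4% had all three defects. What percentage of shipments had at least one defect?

88.6%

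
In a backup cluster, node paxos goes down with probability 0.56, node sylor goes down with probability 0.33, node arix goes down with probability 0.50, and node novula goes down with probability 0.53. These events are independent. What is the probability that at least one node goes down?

0.930722

P(none) = (1 − 0.56) × (1 − 0.33) × (1 − 0.50) × (1 − 0.53) = 0.44 × 0.67 × 0.50 × 0.47 = 0.069278
P(at least one) = 1 − 0.069278 = 0.930722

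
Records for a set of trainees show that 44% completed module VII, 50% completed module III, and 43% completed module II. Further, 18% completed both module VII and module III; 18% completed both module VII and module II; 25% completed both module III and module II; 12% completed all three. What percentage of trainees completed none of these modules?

P(≥1) = 44 + 50 + 43 − 18 − 18 − 25 + 12 = 88%
P(none) = 100% − 88% = 12%

12%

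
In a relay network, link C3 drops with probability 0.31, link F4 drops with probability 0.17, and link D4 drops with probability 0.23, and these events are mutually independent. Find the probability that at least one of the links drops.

P(none) = (1 − 0.31) × (1 − 0.17) × (1 − 0.23) = 0.69 × 0.83 × 0.77 = 0.440979
P(at least one) = 1 − 0.440979 = 0.559021

0.559021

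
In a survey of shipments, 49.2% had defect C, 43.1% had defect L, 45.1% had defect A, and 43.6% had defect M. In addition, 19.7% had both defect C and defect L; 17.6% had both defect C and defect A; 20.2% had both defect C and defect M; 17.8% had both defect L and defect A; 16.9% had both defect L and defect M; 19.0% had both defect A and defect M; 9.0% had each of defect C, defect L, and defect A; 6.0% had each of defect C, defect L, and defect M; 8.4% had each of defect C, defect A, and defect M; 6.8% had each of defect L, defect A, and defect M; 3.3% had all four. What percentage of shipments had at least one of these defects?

96.7%

By inclusion–exclusion:
P(at least one) = 49.2 + 43.1 + 45.1 + 43.6 − 19.7 − 17.6 − 20.2 − 17.8 − 16.9 − 19.0 + 9.0 + 6.0 + 8.4 + 6.8 − 3.3 = 96.7%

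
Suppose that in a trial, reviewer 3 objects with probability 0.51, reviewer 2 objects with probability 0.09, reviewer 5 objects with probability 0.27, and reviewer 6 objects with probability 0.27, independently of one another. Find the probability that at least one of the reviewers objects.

Since the events are independent, P(none) is the product of the individual non-occurrence probabilities.
P(none) = (1 − 0.51) × (1 − 0.09) × (1 − 0.27) × (1 − 0.27) = 0.49 × 0.91 × 0.73 × 0.73 = 0.23762011
P(at least one) = 1 − 0.23762011 = 0.76237989

0.76237989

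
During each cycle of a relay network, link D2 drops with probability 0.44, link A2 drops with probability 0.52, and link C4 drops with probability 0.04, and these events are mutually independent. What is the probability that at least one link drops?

0.741952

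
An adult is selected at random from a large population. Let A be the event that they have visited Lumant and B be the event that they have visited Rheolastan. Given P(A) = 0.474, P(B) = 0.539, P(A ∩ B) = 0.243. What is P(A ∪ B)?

Using inclusion–exclusion:
P(A ∪ B) = 0.474 + 0.539 − 0.243 = 0.770

0.770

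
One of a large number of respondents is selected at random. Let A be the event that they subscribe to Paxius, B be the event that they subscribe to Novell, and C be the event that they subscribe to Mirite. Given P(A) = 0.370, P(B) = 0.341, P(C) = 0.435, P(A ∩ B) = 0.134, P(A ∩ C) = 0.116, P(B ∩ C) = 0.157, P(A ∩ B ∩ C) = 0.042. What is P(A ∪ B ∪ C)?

0.781

P(A ∪ B ∪ C) = 0.370 + 0.341 + 0.435 − 0.134 − 0.116 − 0.157 + 0.042 = 0.781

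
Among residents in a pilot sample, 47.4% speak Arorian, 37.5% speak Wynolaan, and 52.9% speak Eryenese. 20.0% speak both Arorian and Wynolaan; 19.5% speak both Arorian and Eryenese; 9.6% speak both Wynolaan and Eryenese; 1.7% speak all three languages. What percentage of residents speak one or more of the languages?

Using inclusion–exclusion:
P(≥1) = 47.4 + 37.5 + 52.9 − 20.0 − 19.5 − 9.6 + 1.7 = 90.4%

90.4%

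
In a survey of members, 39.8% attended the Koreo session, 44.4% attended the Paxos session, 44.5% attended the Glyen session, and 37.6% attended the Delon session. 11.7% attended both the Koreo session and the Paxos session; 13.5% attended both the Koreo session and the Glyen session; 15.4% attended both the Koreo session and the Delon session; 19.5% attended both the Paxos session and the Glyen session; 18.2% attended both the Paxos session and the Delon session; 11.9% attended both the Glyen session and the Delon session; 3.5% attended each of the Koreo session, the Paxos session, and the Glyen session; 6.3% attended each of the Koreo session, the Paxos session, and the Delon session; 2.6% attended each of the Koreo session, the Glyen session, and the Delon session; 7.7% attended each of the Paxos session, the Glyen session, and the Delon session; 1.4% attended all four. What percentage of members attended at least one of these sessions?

Inclusion–exclusion gives
P(≥1) = 39.8 + 44.4 + 44.5 + 37.6 − 11.7 − 13.5 − 15.4 − 19.5 − 18.2 − 11.9 + 3.5 + 6.3 + 2.6 + 7.7 − 1.4 = 94.8%

94.8%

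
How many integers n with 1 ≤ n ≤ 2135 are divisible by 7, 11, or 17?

Apply inclusion-exclusion:
floor(2135/7) + floor(2135/11) + floor(2135/17) − floor(2135/77) − floor(2135/119) − floor(2135/187) + floor(2135/1309) = 305 + 194 + 125 − 27 − 17 − 11 + 1 = 570

570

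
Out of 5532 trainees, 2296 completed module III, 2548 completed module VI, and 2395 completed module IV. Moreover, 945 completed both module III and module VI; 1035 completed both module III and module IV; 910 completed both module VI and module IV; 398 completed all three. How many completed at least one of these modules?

|union| = 2296 + 2548 + 2395 − 945 − 1035 − 910 + 398 = 4747

4747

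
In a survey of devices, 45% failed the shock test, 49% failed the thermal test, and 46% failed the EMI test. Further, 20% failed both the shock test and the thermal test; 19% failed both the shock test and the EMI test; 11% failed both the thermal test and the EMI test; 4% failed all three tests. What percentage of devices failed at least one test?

94%

By inclusion-exclusion,
P(≥1) = 45 + 49 + 46 − 20 − 19 − 11 + 4 = 94%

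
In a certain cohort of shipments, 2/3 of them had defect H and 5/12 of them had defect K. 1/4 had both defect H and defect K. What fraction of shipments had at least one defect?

5/6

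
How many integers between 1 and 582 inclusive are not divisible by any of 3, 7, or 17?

By inclusion–exclusion:
194 + 83 + 34 − 27 − 11 − 4 + 1 = 270
582 − 270 = 312

312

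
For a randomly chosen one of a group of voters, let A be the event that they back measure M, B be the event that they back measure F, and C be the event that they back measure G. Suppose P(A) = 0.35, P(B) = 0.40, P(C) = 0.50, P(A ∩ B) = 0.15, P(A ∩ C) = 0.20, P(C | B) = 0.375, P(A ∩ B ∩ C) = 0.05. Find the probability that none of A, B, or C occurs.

P(B ∩ C) = P(B)·P(C|B) = 0.40 × 0.375 = 0.15
By inclusion-exclusion,
P(A ∪ B ∪ C) = 0.35 + 0.40 + 0.50 − 0.15 − 0.20 − 0.15 + 0.05 = 0.80
P(none) = 1 − 0.80 = 0.20

0.20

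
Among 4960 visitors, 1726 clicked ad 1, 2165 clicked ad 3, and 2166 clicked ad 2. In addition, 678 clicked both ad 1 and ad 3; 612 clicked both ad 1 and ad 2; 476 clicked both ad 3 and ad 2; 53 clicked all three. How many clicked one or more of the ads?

4344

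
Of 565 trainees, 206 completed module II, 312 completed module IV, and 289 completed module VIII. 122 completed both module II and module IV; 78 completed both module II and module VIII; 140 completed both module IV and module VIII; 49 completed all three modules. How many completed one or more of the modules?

516

|union| = 206 + 312 + 289 − 122 − 78 − 140 + 49 = 516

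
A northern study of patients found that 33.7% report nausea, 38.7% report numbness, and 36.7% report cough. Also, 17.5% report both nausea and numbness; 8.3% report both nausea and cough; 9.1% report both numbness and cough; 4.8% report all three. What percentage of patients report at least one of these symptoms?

79.0%

Apply inclusion-exclusion:
P(at least one) = 33.7 + 38.7 + 36.7 − 17.5 − 8.3 − 9.1 + 4.8 = 79.0%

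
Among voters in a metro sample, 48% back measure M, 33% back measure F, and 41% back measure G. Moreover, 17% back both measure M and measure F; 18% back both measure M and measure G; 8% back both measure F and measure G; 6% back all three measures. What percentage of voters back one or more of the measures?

Using inclusion–exclusion:
P(≥1) = 48 + 33 + 41 − 17 − 18 − 8 + 6 = 85%

85%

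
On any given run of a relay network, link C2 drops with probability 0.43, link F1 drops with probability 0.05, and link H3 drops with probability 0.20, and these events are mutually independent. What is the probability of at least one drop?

P(none) = (1 − 0.43) × (1 − 0.05) × (1 − 0.20) = 0.57 × 0.95 × 0.80 = 0.4332
P(at least one) = 1 − 0.4332 = 0.5668

0.5668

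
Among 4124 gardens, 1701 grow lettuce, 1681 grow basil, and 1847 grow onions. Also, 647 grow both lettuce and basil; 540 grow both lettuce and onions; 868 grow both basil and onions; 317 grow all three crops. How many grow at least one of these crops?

3491

|at least one| = 1701 + 1681 + 1847 − 647 − 540 − 868 + 317 = 3491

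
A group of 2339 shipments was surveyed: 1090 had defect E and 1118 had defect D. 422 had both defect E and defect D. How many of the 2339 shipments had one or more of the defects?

1786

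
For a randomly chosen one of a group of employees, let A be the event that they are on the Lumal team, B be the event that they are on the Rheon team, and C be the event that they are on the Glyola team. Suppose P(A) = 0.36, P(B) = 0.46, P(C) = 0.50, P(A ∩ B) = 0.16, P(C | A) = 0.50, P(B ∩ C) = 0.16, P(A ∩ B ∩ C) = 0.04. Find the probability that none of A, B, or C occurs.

0.14

P(A ∩ C) = P(A)·P(C|A) = 0.36 × 0.50 = 0.18
Apply inclusion-exclusion:
P(A ∪ B ∪ C) = 0.36 + 0.46 + 0.50 − 0.16 − 0.18 − 0.16 + 0.04 = 0.86
P(none) = 1 − 0.86 = 0.14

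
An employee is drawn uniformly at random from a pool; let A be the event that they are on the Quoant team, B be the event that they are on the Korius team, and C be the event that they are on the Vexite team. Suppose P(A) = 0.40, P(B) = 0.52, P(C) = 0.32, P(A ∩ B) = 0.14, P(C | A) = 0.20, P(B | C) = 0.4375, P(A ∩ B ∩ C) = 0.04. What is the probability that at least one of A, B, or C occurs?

0.92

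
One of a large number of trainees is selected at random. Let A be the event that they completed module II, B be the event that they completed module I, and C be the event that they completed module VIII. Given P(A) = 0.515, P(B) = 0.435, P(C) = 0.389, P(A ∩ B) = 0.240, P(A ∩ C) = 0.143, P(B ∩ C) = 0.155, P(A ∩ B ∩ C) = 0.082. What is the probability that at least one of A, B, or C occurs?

P(A ∪ B ∪ C) = 0.515 + 0.435 + 0.389 − 0.240 − 0.143 − 0.155 + 0.082 = 0.883

0.883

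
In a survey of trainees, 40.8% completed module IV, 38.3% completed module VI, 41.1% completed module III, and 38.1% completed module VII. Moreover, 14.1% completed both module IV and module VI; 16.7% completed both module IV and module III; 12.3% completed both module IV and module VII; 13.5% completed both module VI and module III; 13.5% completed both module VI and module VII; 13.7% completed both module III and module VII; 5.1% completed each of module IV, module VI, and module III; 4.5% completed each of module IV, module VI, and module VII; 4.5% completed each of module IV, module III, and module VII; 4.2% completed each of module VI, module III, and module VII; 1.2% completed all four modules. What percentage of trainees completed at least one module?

91.6%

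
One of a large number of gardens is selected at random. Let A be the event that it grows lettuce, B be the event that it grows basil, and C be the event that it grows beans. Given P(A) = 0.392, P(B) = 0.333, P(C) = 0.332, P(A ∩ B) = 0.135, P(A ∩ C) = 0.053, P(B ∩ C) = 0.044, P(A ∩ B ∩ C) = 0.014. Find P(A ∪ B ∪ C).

P(A ∪ B ∪ C) = 0.392 + 0.333 + 0.332 − 0.135 − 0.053 − 0.044 + 0.014 = 0.839

0.839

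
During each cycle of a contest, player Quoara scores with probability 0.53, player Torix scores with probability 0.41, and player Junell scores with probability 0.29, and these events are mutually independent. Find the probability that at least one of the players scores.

0.803117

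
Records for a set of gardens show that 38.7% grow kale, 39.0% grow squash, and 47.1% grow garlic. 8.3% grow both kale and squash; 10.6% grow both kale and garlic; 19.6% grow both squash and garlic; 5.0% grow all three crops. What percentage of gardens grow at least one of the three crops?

Inclusion–exclusion gives
P(union) = 38.7 + 39.0 + 47.1 − 8.3 − 10.6 − 19.6 + 5.0 = 91.3%

91.3%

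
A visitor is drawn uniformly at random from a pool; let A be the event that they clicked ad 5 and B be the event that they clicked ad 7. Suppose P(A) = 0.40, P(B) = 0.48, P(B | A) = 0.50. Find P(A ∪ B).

P(A ∩ B) = P(A)·P(B|A) = 0.40 × 0.50 = 0.20
Apply inclusion-exclusion:
P(A ∪ B) = 0.40 + 0.48 − 0.20 = 0.68

0.68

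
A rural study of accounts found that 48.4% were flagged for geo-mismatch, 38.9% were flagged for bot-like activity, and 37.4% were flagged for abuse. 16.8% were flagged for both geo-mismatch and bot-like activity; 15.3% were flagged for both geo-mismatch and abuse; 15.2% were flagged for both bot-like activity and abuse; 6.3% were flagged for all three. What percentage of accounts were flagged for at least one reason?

Apply inclusion-exclusion:
P(union) = 48.4 + 38.9 + 37.4 − 16.8 − 15.3 − 15.2 + 6.3 = 83.7%

83.7%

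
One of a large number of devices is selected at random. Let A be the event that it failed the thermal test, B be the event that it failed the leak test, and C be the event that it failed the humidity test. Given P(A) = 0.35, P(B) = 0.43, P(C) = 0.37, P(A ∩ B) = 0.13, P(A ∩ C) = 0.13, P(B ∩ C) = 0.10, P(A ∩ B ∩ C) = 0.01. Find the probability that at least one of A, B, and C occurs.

Apply inclusion-exclusion:
P(A ∪ B ∪ C) = 0.35 + 0.43 + 0.37 − 0.13 − 0.13 − 0.10 + 0.01 = 0.80

0.80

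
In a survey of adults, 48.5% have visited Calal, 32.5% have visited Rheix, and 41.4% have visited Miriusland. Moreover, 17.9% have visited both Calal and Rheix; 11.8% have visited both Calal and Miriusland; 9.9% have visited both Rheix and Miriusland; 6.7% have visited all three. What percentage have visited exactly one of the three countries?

P(exactly one) = 48.5 + 32.5 + 41.4 − 2·17.9 − 2·11.8 − 2·9.9 + 3·6.7 = 63.3%

63.3%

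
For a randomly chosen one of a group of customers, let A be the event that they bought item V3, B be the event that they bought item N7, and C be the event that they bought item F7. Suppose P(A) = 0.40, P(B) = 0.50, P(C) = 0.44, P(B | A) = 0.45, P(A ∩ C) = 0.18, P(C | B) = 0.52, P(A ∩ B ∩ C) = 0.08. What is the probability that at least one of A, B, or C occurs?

P(A ∩ B) = P(A)·P(B|A) = 0.40 × 0.45 = 0.18
P(B ∩ C) = P(B)·P(C|B) = 0.50 × 0.52 = 0.26
P(A ∪ B ∪ C) = 0.40 + 0.50 + 0.44 − 0.18 − 0.18 − 0.26 + 0.08 = 0.80

0.80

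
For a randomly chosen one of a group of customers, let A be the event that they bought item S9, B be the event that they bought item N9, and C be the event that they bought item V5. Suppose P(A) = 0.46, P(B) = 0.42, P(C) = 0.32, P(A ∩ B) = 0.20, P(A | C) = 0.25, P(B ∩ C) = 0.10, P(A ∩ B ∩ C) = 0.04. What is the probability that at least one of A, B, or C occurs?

0.86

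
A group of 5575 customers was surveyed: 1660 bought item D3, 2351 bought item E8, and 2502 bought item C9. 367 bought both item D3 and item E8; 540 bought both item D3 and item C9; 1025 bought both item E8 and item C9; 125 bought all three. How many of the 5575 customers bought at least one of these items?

4706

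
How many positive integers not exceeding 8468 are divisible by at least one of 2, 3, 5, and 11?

Inclusion–exclusion gives
⌊8468/2⌋ + ⌊8468/3⌋ + ⌊8468/5⌋ + ⌊8468/11⌋ − ⌊8468/6⌋ − ⌊8468/10⌋ − ⌊8468/22⌋ − ⌊8468/15⌋ − ⌊8468/33⌋ − ⌊8468/55⌋ + ⌊8468/30⌋ + ⌊8468/66⌋ + ⌊8468/110⌋ + ⌊8468/165⌋ − ⌊8468/330⌋ = 4234 + 2822 + 1693 + 769 − 1411 − 846 − 384 − 564 − 256 − 153 + 282 + 128 + 76 + 51 − 25 = 6416

6416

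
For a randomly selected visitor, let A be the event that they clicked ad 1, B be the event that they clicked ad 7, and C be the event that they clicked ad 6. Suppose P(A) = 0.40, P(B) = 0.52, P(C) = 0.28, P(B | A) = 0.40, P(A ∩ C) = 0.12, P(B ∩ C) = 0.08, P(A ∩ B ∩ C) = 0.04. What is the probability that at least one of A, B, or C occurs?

P(A ∩ B) = P(A)·P(B|A) = 0.40 × 0.40 = 0.16
By inclusion-exclusion,
P(A ∪ B ∪ C) = 0.40 + 0.52 + 0.28 − 0.16 − 0.12 − 0.08 + 0.04 = 0.88

0.88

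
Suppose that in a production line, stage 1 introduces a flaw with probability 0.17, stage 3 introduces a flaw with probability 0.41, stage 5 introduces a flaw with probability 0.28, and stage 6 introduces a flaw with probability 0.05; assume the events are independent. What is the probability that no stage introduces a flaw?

0.3349548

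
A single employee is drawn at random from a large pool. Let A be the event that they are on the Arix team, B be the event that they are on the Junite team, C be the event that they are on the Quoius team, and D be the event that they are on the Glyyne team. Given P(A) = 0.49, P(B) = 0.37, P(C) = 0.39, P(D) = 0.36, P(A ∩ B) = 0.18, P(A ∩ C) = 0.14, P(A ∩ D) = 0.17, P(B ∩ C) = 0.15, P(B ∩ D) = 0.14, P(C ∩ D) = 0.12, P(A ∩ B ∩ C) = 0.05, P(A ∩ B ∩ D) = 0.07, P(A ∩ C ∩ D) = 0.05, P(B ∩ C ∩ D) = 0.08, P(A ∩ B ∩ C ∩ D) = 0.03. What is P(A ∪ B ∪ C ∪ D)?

P(A ∪ B ∪ C ∪ D) = 0.49 + 0.37 + 0.39 + 0.36 − 0.18 − 0.14 − 0.17 − 0.15 − 0.14 − 0.12 + 0.05 + 0.07 + 0.05 + 0.08 − 0.03 = 0.93

0.93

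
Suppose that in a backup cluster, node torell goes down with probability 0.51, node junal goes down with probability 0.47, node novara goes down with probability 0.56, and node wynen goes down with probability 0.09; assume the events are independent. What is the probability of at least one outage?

P(none) = (1 − 0.51) × (1 − 0.47) × (1 − 0.56) × (1 − 0.09) = 0.49 × 0.53 × 0.44 × 0.91 = 0.10398388
P(at least one) = 1 − 0.10398388 = 0.89601612

0.89601612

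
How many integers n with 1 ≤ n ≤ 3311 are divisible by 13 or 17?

434

Apply inclusion-exclusion:
254 + 194 − 14 = 434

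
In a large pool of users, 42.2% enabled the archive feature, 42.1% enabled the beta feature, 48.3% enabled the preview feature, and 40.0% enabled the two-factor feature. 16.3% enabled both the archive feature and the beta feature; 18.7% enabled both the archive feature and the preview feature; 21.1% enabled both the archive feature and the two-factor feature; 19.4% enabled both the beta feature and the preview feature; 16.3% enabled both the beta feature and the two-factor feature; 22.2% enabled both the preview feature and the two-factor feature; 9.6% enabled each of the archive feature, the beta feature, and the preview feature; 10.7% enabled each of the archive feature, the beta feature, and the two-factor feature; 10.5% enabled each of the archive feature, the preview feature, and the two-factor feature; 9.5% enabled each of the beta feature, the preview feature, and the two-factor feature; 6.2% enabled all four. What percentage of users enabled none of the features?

P(≥1) = 42.2 + 42.1 + 48.3 + 40.0 − 16.3 − 18.7 − 21.1 − 19.4 − 16.3 − 22.2 + 9.6 + 10.7 + 10.5 + 9.5 − 6.2 = 92.7%
P(none) = 100% − 92.7% = 7.3%

7.3%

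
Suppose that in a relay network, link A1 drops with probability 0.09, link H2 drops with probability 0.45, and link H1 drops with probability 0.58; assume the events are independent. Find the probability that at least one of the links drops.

0.78979

P(none) = (1 − 0.09) × (1 − 0.45) × (1 − 0.58) = 0.91 × 0.55 × 0.42 = 0.21021
P(at least one) = 1 − 0.21021 = 0.78979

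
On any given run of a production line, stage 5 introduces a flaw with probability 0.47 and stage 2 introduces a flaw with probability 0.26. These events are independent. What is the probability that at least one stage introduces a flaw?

P(none) = (1 − 0.47) × (1 − 0.26) = 0.53 × 0.74 = 0.3922
P(at least one) = 1 − 0.3922 = 0.6078

0.6078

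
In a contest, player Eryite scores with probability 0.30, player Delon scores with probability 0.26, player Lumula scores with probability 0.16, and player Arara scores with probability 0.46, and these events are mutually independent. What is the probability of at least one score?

0.7650352

Independence gives P(none) = ∏(1 − pᵢ).
P(none) = (1 − 0.30) × (1 − 0.26) × (1 − 0.16) × (1 − 0.46) = 0.70 × 0.74 × 0.84 × 0.54 = 0.2349648
P(at least one) = 1 − 0.2349648 = 0.7650352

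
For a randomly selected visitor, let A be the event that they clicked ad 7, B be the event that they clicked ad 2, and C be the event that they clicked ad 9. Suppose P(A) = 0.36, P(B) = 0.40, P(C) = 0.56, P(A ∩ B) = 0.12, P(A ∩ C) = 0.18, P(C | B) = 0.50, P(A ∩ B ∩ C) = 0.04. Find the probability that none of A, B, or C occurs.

0.14

P(B ∩ C) = P(B)·P(C|B) = 0.40 × 0.50 = 0.20
By inclusion–exclusion:
P(A ∪ B ∪ C) = 0.36 + 0.40 + 0.56 − 0.12 − 0.18 − 0.20 + 0.04 = 0.86
P(none) = 1 − 0.86 = 0.14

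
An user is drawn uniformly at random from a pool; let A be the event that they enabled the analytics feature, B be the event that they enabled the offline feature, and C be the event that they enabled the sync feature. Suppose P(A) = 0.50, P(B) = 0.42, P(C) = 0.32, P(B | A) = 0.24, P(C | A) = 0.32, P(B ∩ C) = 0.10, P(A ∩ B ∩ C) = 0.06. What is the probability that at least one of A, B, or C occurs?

0.92

P(A ∩ B) = P(A)·P(B|A) = 0.50 × 0.24 = 0.12
P(A ∩ C) = P(A)·P(C|A) = 0.50 × 0.32 = 0.16
By inclusion-exclusion,
P(A ∪ B ∪ C) = 0.50 + 0.42 + 0.32 − 0.12 − 0.16 − 0.10 + 0.06 = 0.92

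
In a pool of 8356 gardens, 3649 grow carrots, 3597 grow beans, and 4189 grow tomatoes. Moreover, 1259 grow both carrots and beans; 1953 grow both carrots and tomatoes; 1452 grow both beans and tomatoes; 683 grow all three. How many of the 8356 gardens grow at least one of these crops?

Using inclusion–exclusion:
|union| = 3649 + 3597 + 4189 − 1259 − 1953 − 1452 + 683 = 7454

7454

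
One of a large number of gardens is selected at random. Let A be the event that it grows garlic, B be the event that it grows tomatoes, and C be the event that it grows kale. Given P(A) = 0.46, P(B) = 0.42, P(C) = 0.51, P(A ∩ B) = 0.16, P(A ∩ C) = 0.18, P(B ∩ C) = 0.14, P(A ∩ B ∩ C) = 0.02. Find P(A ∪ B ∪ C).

0.93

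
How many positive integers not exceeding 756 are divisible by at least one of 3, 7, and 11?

364

252 + 108 + 68 − 36 − 22 − 9 + 3 = 364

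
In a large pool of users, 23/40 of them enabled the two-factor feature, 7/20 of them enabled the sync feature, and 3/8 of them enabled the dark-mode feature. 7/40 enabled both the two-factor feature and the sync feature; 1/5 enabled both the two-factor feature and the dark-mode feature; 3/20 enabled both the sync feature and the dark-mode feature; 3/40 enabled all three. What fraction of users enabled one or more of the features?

17/20

P(≥1) = 23/40 + 7/20 + 3/8 − 7/40 − 1/5 − 3/20 + 3/40 = 17/20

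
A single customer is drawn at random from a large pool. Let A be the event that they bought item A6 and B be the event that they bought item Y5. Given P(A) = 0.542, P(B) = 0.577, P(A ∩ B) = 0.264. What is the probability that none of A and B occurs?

0.145

P(A ∪ B) = 0.542 + 0.577 − 0.264 = 0.855
P(none) = 1 − 0.855 = 0.145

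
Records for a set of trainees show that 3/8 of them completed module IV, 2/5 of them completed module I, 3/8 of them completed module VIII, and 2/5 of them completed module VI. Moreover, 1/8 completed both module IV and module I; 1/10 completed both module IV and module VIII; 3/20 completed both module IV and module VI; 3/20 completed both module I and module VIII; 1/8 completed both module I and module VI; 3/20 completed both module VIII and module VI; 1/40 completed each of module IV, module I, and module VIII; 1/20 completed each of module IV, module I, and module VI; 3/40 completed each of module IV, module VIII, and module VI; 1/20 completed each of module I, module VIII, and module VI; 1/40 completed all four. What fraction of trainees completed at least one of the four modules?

By inclusion–exclusion:
P(at least one) = 3/8 + 2/5 + 3/8 + 2/5 − 1/8 − 1/10 − 3/20 − 3/20 − 1/8 − 3/20 + 1/40 + 1/20 + 3/40 + 1/20 − 1/40 = 37/40

37/40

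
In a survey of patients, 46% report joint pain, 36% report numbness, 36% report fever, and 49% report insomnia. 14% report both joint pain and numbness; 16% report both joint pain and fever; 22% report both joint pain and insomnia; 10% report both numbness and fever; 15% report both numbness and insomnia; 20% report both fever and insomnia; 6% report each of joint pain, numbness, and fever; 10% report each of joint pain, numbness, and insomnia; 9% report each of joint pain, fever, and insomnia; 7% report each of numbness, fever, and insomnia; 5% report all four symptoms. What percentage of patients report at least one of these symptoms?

97%

P(≥1) = 46 + 36 + 36 + 49 − 14 − 16 − 22 − 10 − 15 − 20 + 6 + 10 + 9 + 7 − 5 = 97%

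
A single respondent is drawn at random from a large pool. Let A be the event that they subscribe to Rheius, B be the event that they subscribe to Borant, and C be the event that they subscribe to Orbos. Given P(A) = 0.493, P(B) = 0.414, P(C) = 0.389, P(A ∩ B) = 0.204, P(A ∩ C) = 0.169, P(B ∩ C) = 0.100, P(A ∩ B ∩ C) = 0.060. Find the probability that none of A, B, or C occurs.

0.117

P(A ∪ B ∪ C) = 0.493 + 0.414 + 0.389 − 0.204 − 0.169 − 0.100 + 0.060 = 0.883
P(none) = 1 − 0.883 = 0.117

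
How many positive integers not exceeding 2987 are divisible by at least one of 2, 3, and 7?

Apply inclusion-exclusion:
1493 + 995 + 426 − 497 − 213 − 142 + 71 = 2133

2133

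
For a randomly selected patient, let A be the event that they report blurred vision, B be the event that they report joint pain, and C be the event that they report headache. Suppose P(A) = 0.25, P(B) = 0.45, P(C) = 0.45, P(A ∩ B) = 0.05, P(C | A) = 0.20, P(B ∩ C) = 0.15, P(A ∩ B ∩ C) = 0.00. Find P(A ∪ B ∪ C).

P(A ∩ C) = P(A)·P(C|A) = 0.25 × 0.20 = 0.05
P(A ∪ B ∪ C) = 0.25 + 0.45 + 0.45 − 0.05 − 0.05 − 0.15 + 0.00 = 0.90

0.90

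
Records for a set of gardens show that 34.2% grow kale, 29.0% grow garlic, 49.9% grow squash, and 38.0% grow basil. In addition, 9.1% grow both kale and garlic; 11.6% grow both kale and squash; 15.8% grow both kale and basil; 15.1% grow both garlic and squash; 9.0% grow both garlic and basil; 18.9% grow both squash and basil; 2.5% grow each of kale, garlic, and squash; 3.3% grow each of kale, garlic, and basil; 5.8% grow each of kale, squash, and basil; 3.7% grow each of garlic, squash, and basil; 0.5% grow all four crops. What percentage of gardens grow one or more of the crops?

86.4%

By inclusion-exclusion,
P(≥1) = 34.2 + 29.0 + 49.9 + 38.0 − 9.1 − 11.6 − 15.8 − 15.1 − 9.0 − 18.9 + 2.5 + 3.3 + 5.8 + 3.7 − 0.5 = 86.4%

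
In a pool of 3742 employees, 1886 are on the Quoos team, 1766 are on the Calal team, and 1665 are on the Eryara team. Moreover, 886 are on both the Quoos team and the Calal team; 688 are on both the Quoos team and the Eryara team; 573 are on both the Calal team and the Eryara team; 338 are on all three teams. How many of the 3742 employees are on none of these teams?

234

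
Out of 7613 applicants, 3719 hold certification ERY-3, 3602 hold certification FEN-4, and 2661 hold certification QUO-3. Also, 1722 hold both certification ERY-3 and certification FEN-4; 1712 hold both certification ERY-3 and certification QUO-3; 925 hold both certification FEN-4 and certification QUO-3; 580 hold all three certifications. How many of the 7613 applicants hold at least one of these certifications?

|at least one| = 3719 + 3602 + 2661 − 1722 − 1712 − 925 + 580 = 6203

6203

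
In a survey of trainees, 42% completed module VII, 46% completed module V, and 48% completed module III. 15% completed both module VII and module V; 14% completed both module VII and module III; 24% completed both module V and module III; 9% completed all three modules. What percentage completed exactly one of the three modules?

57%

By inclusion–exclusion (exactly-one form):
P(exactly one) = 42 + 46 + 48 − 2·15 − 2·14 − 2·24 + 3·9 = 57%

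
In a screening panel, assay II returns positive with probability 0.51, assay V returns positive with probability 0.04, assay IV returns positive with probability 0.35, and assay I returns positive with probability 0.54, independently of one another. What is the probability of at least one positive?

0.8593504

P(none) = (1 − 0.51) × (1 − 0.04) × (1 − 0.35) × (1 − 0.54) = 0.49 × 0.96 × 0.65 × 0.46 = 0.1406496
P(at least one) = 1 − 0.1406496 = 0.8593504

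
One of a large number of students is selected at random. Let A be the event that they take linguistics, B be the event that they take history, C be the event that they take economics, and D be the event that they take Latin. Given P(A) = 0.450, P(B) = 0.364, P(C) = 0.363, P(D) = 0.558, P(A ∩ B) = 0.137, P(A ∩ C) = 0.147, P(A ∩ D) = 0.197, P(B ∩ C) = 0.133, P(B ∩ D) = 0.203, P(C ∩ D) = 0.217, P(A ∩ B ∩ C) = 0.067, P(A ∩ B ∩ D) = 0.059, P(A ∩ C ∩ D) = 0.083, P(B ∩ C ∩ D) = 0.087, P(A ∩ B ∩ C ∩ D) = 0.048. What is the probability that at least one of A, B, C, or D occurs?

0.949

By inclusion-exclusion,
P(A ∪ B ∪ C ∪ D) = 0.450 + 0.364 + 0.363 + 0.558 − 0.137 − 0.147 − 0.197 − 0.133 − 0.203 − 0.217 + 0.067 + 0.059 + 0.083 + 0.087 − 0.048 = 0.949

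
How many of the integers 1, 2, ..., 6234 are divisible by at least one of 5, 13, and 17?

⌊6234/5⌋ + ⌊6234/13⌋ + ⌊6234/17⌋ − ⌊6234/65⌋ − ⌊6234/85⌋ − ⌊6234/221⌋ + ⌊6234/1105⌋ = 1246 + 479 + 366 − 95 − 73 − 28 + 5 = 1900

1900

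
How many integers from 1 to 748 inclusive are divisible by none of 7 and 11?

106 + 68 − 9 = 165
748 − 165 = 583

583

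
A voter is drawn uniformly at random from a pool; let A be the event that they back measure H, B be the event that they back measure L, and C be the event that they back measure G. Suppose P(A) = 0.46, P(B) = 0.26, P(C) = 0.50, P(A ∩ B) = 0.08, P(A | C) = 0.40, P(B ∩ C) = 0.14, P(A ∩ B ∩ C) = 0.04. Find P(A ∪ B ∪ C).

P(A ∩ C) = P(C)·P(A|C) = 0.50 × 0.40 = 0.20
P(A ∪ B ∪ C) = 0.46 + 0.26 + 0.50 − 0.08 − 0.20 − 0.14 + 0.04 = 0.84

0.84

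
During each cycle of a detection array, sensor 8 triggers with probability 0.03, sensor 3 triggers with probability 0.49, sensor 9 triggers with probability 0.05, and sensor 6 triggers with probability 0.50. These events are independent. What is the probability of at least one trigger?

P(none) = (1 − 0.03) × (1 − 0.49) × (1 − 0.05) × (1 − 0.50) = 0.97 × 0.51 × 0.95 × 0.50 = 0.2349825
P(at least one) = 1 − 0.2349825 = 0.7650175

0.7650175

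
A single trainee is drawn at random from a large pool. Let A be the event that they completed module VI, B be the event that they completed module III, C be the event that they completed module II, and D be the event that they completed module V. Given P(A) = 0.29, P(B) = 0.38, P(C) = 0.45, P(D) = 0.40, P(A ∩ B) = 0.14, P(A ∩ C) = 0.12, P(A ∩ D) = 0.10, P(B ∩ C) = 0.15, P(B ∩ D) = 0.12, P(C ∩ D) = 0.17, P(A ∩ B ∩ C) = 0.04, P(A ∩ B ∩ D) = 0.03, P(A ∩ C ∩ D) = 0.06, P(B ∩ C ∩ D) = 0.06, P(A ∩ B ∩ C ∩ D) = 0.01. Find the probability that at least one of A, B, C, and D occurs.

0.90

P(A ∪ B ∪ C ∪ D) = 0.29 + 0.38 + 0.45 + 0.40 − 0.14 − 0.12 − 0.10 − 0.15 − 0.12 − 0.17 + 0.04 + 0.03 + 0.06 + 0.06 − 0.01 = 0.90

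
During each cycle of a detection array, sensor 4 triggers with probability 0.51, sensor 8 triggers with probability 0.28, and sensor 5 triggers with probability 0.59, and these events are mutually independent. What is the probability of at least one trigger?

0.855352

P(none) = (1 − 0.51) × (1 − 0.28) × (1 − 0.59) = 0.49 × 0.72 × 0.41 = 0.144648
P(at least one) = 1 − 0.144648 = 0.855352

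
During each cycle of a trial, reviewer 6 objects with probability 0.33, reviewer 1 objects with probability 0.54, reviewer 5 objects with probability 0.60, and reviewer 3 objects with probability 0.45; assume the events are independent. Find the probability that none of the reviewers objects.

0.067804

P(none) = (1 − 0.33) × (1 − 0.54) × (1 − 0.60) × (1 − 0.45) = 0.67 × 0.46 × 0.40 × 0.55 = 0.067804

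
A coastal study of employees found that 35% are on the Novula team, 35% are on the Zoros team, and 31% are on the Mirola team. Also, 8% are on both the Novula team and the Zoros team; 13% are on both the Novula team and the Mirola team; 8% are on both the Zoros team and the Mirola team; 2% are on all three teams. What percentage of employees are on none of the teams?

26%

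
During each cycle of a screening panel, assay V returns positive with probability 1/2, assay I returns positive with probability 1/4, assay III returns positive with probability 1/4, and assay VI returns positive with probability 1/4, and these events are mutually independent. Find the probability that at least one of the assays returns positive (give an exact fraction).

P(none) = (1 − 1/2) × (1 − 1/4) × (1 − 1/4) × (1 − 1/4) = 1/2 × 3/4 × 3/4 × 3/4 = 27/128
P(at least one) = 1 − 27/128 = 101/128

101/128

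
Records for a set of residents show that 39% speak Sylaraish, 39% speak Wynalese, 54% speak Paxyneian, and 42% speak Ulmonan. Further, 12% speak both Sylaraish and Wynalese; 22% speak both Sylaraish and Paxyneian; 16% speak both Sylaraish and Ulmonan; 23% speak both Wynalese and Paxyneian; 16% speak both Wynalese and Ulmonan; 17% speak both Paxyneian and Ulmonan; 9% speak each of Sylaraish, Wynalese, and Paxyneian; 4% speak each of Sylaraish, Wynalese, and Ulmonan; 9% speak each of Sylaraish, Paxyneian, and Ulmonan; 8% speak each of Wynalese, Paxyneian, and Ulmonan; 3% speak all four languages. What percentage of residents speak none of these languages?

Using inclusion–exclusion:
P(≥1) = 39 + 39 + 54 + 42 − 12 − 22 − 16 − 23 − 16 − 17 + 9 + 4 + 9 + 8 − 3 = 95%
P(none) = 100% − 95% = 5%

5%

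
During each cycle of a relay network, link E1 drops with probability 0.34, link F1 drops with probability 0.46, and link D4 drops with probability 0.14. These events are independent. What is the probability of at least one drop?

0.693496

P(none) = (1 − 0.34) × (1 − 0.46) × (1 − 0.14) = 0.66 × 0.54 × 0.86 = 0.306504
P(at least one) = 1 − 0.306504 = 0.693496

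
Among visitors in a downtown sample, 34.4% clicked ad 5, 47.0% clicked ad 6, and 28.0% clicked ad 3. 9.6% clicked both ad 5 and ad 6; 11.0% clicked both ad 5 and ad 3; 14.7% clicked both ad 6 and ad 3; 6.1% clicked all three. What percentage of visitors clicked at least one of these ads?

By inclusion–exclusion:
P(at least one) = 34.4 + 47.0 + 28.0 − 9.6 − 11.0 − 14.7 + 6.1 = 80.2%

80.2%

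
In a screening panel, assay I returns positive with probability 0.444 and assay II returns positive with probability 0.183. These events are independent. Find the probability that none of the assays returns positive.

Independence gives P(none) = ∏(1 − pᵢ).
P(none) = (1 − 0.444) × (1 − 0.183) = 0.556 × 0.817 = 0.454252

0.454252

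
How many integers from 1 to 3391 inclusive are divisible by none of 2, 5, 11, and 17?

1161

⌊3391/2⌋ + ⌊3391/5⌋ + ⌊3391/11⌋ + ⌊3391/17⌋ − ⌊3391/10⌋ − ⌊3391/22⌋ − ⌊3391/34⌋ − ⌊3391/55⌋ − ⌊3391/85⌋ − ⌊3391/187⌋ + ⌊3391/110⌋ + ⌊3391/170⌋ + ⌊3391/374⌋ + ⌊3391/935⌋ − ⌊3391/1870⌋ = 1695 + 678 + 308 + 199 − 339 − 154 − 99 − 61 − 39 − 18 + 30 + 19 + 9 + 3 − 1 = 2230
3391 − 2230 = 1161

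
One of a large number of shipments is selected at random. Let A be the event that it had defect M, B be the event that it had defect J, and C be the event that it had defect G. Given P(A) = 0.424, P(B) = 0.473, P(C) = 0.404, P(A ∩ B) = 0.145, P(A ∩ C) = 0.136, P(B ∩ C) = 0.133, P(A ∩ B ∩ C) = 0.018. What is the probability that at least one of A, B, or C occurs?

0.905

P(A ∪ B ∪ C) = 0.424 + 0.473 + 0.404 − 0.145 − 0.136 − 0.133 + 0.018 = 0.905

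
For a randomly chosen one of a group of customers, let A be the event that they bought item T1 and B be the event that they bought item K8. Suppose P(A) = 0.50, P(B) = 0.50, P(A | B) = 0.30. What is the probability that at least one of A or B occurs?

0.85

P(A ∩ B) = P(B)·P(A|B) = 0.50 × 0.30 = 0.15
By inclusion–exclusion:
P(A ∪ B) = 0.50 + 0.50 − 0.15 = 0.85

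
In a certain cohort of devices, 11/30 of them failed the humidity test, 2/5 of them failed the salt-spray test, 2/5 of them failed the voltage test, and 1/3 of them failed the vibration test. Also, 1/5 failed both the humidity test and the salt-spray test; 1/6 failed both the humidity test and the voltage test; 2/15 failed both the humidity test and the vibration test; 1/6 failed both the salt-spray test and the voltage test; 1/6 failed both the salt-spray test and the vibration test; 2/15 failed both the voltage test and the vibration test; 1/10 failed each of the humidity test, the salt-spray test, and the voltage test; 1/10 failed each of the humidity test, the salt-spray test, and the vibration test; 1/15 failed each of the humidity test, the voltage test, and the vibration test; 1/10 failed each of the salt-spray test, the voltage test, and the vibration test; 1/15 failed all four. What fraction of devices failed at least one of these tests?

5/6

By inclusion–exclusion:
P(at least one) = 11/30 + 2/5 + 2/5 + 1/3 − 1/5 − 1/6 − 2/15 − 1/6 − 1/6 − 2/15 + 1/10 + 1/10 + 1/15 + 1/10 − 1/15 = 5/6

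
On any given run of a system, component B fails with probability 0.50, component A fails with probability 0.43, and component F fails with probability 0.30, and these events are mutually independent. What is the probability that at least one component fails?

Since the events are independent, P(none) is the product of the individual non-occurrence probabilities.
P(none) = (1 − 0.50) × (1 − 0.43) × (1 − 0.30) = 0.50 × 0.57 × 0.70 = 0.1995
P(at least one) = 1 − 0.1995 = 0.8005

0.8005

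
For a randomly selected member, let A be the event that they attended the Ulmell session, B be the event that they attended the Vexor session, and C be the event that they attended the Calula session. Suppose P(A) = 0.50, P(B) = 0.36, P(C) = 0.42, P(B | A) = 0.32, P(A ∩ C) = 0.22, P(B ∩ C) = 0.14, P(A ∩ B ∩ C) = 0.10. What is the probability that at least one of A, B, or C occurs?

P(A ∩ B) = P(A)·P(B|A) = 0.50 × 0.32 = 0.16
By inclusion–exclusion:
P(A ∪ B ∪ C) = 0.50 + 0.36 + 0.42 − 0.16 − 0.22 − 0.14 + 0.10 = 0.86

0.86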